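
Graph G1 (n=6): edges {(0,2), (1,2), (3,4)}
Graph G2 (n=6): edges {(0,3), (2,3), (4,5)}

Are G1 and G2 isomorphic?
Yes, isomorphic

The graphs are isomorphic.
One valid mapping φ: V(G1) → V(G2): 0→0, 1→2, 2→3, 3→4, 4→5, 5→1

Verify φ preserves adjacency — for each edge of G1, its image is an edge of G2:
  (0,2) → (φ(0),φ(2)) = (0,3) ∈ E(G2) ✓
  (1,2) → (φ(1),φ(2)) = (2,3) ∈ E(G2) ✓
  (3,4) → (φ(3),φ(4)) = (4,5) ∈ E(G2) ✓
All 3 edges of G1 map to edges of G2, and |E(G1)| = |E(G2)| = 3, so φ is a bijection on edges as well as vertices. Hence G1 ≅ G2.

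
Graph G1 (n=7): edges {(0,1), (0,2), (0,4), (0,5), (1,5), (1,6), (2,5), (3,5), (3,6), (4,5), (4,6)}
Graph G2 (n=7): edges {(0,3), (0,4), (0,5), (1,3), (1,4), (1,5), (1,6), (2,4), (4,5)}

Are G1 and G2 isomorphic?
No, not isomorphic

The graphs are NOT isomorphic.

Degrees in G1: deg(0)=4, deg(1)=3, deg(2)=2, deg(3)=2, deg(4)=3, deg(5)=5, deg(6)=3.
Sorted degree sequence of G1: [5, 4, 3, 3, 3, 2, 2].
Degrees in G2: deg(0)=3, deg(1)=4, deg(2)=1, deg(3)=2, deg(4)=4, deg(5)=3, deg(6)=1.
Sorted degree sequence of G2: [4, 4, 3, 3, 2, 1, 1].
The (sorted) degree sequence is an isomorphism invariant, so since G1 and G2 have different degree sequences they cannot be isomorphic.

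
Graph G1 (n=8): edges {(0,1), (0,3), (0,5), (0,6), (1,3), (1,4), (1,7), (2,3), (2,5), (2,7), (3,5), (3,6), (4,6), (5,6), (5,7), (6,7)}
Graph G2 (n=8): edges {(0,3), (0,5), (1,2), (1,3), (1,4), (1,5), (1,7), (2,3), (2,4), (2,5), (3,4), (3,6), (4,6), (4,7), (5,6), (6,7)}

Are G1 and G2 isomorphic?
Yes, isomorphic

The graphs are isomorphic.
One valid mapping φ: V(G1) → V(G2): 0→2, 1→5, 2→7, 3→1, 4→0, 5→4, 6→3, 7→6

Verify φ preserves adjacency — for each edge of G1, its image is an edge of G2:
  (0,1) → (φ(0),φ(1)) = (2,5) ∈ E(G2) ✓
  (0,3) → (φ(0),φ(3)) = (1,2) ∈ E(G2) ✓
  (0,5) → (φ(0),φ(5)) = (2,4) ∈ E(G2) ✓
  (0,6) → (φ(0),φ(6)) = (2,3) ∈ E(G2) ✓
  (1,3) → (φ(1),φ(3)) = (1,5) ∈ E(G2) ✓
  (1,4) → (φ(1),φ(4)) = (0,5) ∈ E(G2) ✓
  (1,7) → (φ(1),φ(7)) = (5,6) ∈ E(G2) ✓
  (2,3) → (φ(2),φ(3)) = (1,7) ∈ E(G2) ✓
  (2,5) → (φ(2),φ(5)) = (4,7) ∈ E(G2) ✓
  (2,7) → (φ(2),φ(7)) = (6,7) ∈ E(G2) ✓
  (3,5) → (φ(3),φ(5)) = (1,4) ∈ E(G2) ✓
  (3,6) → (φ(3),φ(6)) = (1,3) ∈ E(G2) ✓
  (4,6) → (φ(4),φ(6)) = (0,3) ∈ E(G2) ✓
  (5,6) → (φ(5),φ(6)) = (3,4) ∈ E(G2) ✓
  (5,7) → (φ(5),φ(7)) = (4,6) ∈ E(G2) ✓
  (6,7) → (φ(6),φ(7)) = (3,6) ∈ E(G2) ✓
All 16 edges of G1 map to edges of G2, and |E(G1)| = |E(G2)| = 16, so φ is a bijection on edges as well as vertices. Hence G1 ≅ G2.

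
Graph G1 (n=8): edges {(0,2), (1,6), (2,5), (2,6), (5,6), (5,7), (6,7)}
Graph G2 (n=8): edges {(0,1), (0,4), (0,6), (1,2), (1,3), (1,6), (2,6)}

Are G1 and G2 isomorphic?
Yes, isomorphic

The graphs are isomorphic.
One valid mapping φ: V(G1) → V(G2): 0→4, 1→3, 2→0, 3→7, 4→5, 5→6, 6→1, 7→2

Verify φ preserves adjacency — for each edge of G1, its image is an edge of G2:
  (0,2) → (φ(0),φ(2)) = (0,4) ∈ E(G2) ✓
  (1,6) → (φ(1),φ(6)) = (1,3) ∈ E(G2) ✓
  (2,5) → (φ(2),φ(5)) = (0,6) ∈ E(G2) ✓
  (2,6) → (φ(2),φ(6)) = (0,1) ∈ E(G2) ✓
  (5,6) → (φ(5),φ(6)) = (1,6) ∈ E(G2) ✓
  (5,7) → (φ(5),φ(7)) = (2,6) ∈ E(G2) ✓
  (6,7) → (φ(6),φ(7)) = (1,2) ∈ E(G2) ✓
All 7 edges of G1 map to edges of G2, and |E(G1)| = |E(G2)| = 7, so φ is a bijection on edges as well as vertices. Hence G1 ≅ G2.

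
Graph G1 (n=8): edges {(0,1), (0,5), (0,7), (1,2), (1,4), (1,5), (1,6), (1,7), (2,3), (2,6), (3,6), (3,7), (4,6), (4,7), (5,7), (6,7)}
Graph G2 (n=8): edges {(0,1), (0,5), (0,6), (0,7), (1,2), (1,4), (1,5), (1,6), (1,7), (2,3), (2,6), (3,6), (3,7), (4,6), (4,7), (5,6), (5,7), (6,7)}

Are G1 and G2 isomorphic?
No, not isomorphic

The graphs are NOT isomorphic.

Counting edges: G1 has 16 edge(s); G2 has 18 edge(s).
Edge count is an isomorphism invariant (a bijection on vertices induces a bijection on edges), so differing edge counts rule out isomorphism.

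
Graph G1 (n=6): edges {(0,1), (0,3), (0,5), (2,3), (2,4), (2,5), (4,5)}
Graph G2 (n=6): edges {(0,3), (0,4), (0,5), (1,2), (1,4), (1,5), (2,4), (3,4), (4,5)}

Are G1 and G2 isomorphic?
No, not isomorphic

The graphs are NOT isomorphic.

Degrees in G1: deg(0)=3, deg(1)=1, deg(2)=3, deg(3)=2, deg(4)=2, deg(5)=3.
Sorted degree sequence of G1: [3, 3, 3, 2, 2, 1].
Degrees in G2: deg(0)=3, deg(1)=3, deg(2)=2, deg(3)=2, deg(4)=5, deg(5)=3.
Sorted degree sequence of G2: [5, 3, 3, 3, 2, 2].
The (sorted) degree sequence is an isomorphism invariant, so since G1 and G2 have different degree sequences they cannot be isomorphic.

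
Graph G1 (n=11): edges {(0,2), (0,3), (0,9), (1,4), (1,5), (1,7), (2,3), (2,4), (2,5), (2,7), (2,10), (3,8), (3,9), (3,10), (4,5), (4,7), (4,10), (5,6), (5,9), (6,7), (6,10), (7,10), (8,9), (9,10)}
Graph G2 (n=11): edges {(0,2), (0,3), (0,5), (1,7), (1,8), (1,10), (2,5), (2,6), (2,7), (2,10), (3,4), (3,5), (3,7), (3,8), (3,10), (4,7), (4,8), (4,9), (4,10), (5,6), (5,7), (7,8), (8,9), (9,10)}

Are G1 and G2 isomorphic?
Yes, isomorphic

The graphs are isomorphic.
One valid mapping φ: V(G1) → V(G2): 0→0, 1→9, 2→3, 3→5, 4→4, 5→10, 6→1, 7→8, 8→6, 9→2, 10→7

Verify φ preserves adjacency — for each edge of G1, its image is an edge of G2:
  (0,2) → (φ(0),φ(2)) = (0,3) ∈ E(G2) ✓
  (0,3) → (φ(0),φ(3)) = (0,5) ∈ E(G2) ✓
  (0,9) → (φ(0),φ(9)) = (0,2) ∈ E(G2) ✓
  (1,4) → (φ(1),φ(4)) = (4,9) ∈ E(G2) ✓
  (1,5) → (φ(1),φ(5)) = (9,10) ∈ E(G2) ✓
  (1,7) → (φ(1),φ(7)) = (8,9) ∈ E(G2) ✓
  (2,3) → (φ(2),φ(3)) = (3,5) ∈ E(G2) ✓
  (2,4) → (φ(2),φ(4)) = (3,4) ∈ E(G2) ✓
  (2,5) → (φ(2),φ(5)) = (3,10) ∈ E(G2) ✓
  (2,7) → (φ(2),φ(7)) = (3,8) ∈ E(G2) ✓
  (2,10) → (φ(2),φ(10)) = (3,7) ∈ E(G2) ✓
  (3,8) → (φ(3),φ(8)) = (5,6) ∈ E(G2) ✓
  (3,9) → (φ(3),φ(9)) = (2,5) ∈ E(G2) ✓
  (3,10) → (φ(3),φ(10)) = (5,7) ∈ E(G2) ✓
  (4,5) → (φ(4),φ(5)) = (4,10) ∈ E(G2) ✓
  (4,7) → (φ(4),φ(7)) = (4,8) ∈ E(G2) ✓
  (4,10) → (φ(4),φ(10)) = (4,7) ∈ E(G2) ✓
  (5,6) → (φ(5),φ(6)) = (1,10) ∈ E(G2) ✓
  (5,9) → (φ(5),φ(9)) = (2,10) ∈ E(G2) ✓
  (6,7) → (φ(6),φ(7)) = (1,8) ∈ E(G2) ✓
  (6,10) → (φ(6),φ(10)) = (1,7) ∈ E(G2) ✓
  (7,10) → (φ(7),φ(10)) = (7,8) ∈ E(G2) ✓
  (8,9) → (φ(8),φ(9)) = (2,6) ∈ E(G2) ✓
  (9,10) → (φ(9),φ(10)) = (2,7) ∈ E(G2) ✓
All 24 edges of G1 map to edges of G2, and |E(G1)| = |E(G2)| = 24, so φ is a bijection on edges as well as vertices. Hence G1 ≅ G2.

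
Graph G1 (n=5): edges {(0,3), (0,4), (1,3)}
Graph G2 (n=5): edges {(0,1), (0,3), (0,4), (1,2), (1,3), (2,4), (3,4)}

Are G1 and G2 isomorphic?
No, not isomorphic

The graphs are NOT isomorphic.

Counting triangles (3-cliques): G1 has 0, G2 has 2.
Triangle count is an isomorphism invariant, so differing triangle counts rule out isomorphism.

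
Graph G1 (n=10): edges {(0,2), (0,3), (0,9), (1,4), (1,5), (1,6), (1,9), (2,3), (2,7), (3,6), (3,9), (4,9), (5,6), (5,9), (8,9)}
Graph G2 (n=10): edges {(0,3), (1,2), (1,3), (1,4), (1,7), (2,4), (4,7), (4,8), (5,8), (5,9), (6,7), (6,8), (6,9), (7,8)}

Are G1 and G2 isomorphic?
No, not isomorphic

The graphs are NOT isomorphic.

Degrees in G1: deg(0)=3, deg(1)=4, deg(2)=3, deg(3)=4, deg(4)=2, deg(5)=3, deg(6)=3, deg(7)=1, deg(8)=1, deg(9)=6.
Sorted degree sequence of G1: [6, 4, 4, 3, 3, 3, 3, 2, 1, 1].
Degrees in G2: deg(0)=1, deg(1)=4, deg(2)=2, deg(3)=2, deg(4)=4, deg(5)=2, deg(6)=3, deg(7)=4, deg(8)=4, deg(9)=2.
Sorted degree sequence of G2: [4, 4, 4, 4, 3, 2, 2, 2, 2, 1].
The (sorted) degree sequence is an isomorphism invariant, so since G1 and G2 have different degree sequences they cannot be isomorphic.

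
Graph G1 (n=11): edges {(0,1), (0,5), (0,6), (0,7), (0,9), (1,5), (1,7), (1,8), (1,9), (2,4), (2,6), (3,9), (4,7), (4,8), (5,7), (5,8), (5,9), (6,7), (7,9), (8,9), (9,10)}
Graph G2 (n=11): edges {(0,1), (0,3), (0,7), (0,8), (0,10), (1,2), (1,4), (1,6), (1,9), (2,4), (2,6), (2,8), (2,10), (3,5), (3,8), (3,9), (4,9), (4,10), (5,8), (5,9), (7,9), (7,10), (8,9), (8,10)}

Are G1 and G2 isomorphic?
No, not isomorphic

The graphs are NOT isomorphic.

Degrees in G1: deg(0)=5, deg(1)=5, deg(2)=2, deg(3)=1, deg(4)=3, deg(5)=5, deg(6)=3, deg(7)=6, deg(8)=4, deg(9)=7, deg(10)=1.
Sorted degree sequence of G1: [7, 6, 5, 5, 5, 4, 3, 3, 2, 1, 1].
Degrees in G2: deg(0)=5, deg(1)=5, deg(2)=5, deg(3)=4, deg(4)=4, deg(5)=3, deg(6)=2, deg(7)=3, deg(8)=6, deg(9)=6, deg(10)=5.
Sorted degree sequence of G2: [6, 6, 5, 5, 5, 5, 4, 4, 3, 3, 2].
The (sorted) degree sequence is an isomorphism invariant, so since G1 and G2 have different degree sequences they cannot be isomorphic.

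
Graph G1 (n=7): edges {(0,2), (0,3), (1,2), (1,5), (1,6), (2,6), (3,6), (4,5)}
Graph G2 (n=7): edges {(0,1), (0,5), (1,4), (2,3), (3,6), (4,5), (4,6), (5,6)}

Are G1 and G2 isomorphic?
Yes, isomorphic

The graphs are isomorphic.
One valid mapping φ: V(G1) → V(G2): 0→0, 1→6, 2→5, 3→1, 4→2, 5→3, 6→4

Verify φ preserves adjacency — for each edge of G1, its image is an edge of G2:
  (0,2) → (φ(0),φ(2)) = (0,5) ∈ E(G2) ✓
  (0,3) → (φ(0),φ(3)) = (0,1) ∈ E(G2) ✓
  (1,2) → (φ(1),φ(2)) = (5,6) ∈ E(G2) ✓
  (1,5) → (φ(1),φ(5)) = (3,6) ∈ E(G2) ✓
  (1,6) → (φ(1),φ(6)) = (4,6) ∈ E(G2) ✓
  (2,6) → (φ(2),φ(6)) = (4,5) ∈ E(G2) ✓
  (3,6) → (φ(3),φ(6)) = (1,4) ∈ E(G2) ✓
  (4,5) → (φ(4),φ(5)) = (2,3) ∈ E(G2) ✓
All 8 edges of G1 map to edges of G2, and |E(G1)| = |E(G2)| = 8, so φ is a bijection on edges as well as vertices. Hence G1 ≅ G2.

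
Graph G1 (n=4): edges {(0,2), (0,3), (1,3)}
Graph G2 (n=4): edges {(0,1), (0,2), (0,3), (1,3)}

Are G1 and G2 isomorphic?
No, not isomorphic

The graphs are NOT isomorphic.

Counting edges: G1 has 3 edge(s); G2 has 4 edge(s).
Edge count is an isomorphism invariant (a bijection on vertices induces a bijection on edges), so differing edge counts rule out isomorphism.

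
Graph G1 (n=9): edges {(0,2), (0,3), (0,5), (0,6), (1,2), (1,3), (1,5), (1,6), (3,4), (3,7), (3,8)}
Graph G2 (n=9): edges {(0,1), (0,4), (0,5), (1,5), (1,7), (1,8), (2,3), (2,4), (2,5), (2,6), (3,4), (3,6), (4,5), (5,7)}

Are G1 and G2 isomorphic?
No, not isomorphic

The graphs are NOT isomorphic.

Counting triangles (3-cliques): G1 has 0, G2 has 6.
Triangle count is an isomorphism invariant, so differing triangle counts rule out isomorphism.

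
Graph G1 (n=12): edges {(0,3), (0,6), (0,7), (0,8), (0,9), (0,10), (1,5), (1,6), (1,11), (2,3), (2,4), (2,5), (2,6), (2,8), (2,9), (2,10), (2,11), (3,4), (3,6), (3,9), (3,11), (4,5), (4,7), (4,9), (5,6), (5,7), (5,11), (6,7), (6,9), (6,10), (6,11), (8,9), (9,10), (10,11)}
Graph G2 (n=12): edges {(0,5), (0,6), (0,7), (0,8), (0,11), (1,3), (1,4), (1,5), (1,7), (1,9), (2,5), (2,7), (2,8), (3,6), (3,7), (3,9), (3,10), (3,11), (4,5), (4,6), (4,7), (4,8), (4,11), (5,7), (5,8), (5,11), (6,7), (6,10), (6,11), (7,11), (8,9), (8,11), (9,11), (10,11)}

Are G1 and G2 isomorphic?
Yes, isomorphic

The graphs are isomorphic.
One valid mapping φ: V(G1) → V(G2): 0→8, 1→10, 2→7, 3→4, 4→1, 5→3, 6→11, 7→9, 8→2, 9→5, 10→0, 11→6

Verify φ preserves adjacency — for each edge of G1, its image is an edge of G2:
  (0,3) → (φ(0),φ(3)) = (4,8) ∈ E(G2) ✓
  (0,6) → (φ(0),φ(6)) = (8,11) ∈ E(G2) ✓
  (0,7) → (φ(0),φ(7)) = (8,9) ∈ E(G2) ✓
  (0,8) → (φ(0),φ(8)) = (2,8) ∈ E(G2) ✓
  (0,9) → (φ(0),φ(9)) = (5,8) ∈ E(G2) ✓
  (0,10) → (φ(0),φ(10)) = (0,8) ∈ E(G2) ✓
  (1,5) → (φ(1),φ(5)) = (3,10) ∈ E(G2) ✓
  (1,6) → (φ(1),φ(6)) = (10,11) ∈ E(G2) ✓
  (1,11) → (φ(1),φ(11)) = (6,10) ∈ E(G2) ✓
  (2,3) → (φ(2),φ(3)) = (4,7) ∈ E(G2) ✓
  (2,4) → (φ(2),φ(4)) = (1,7) ∈ E(G2) ✓
  (2,5) → (φ(2),φ(5)) = (3,7) ∈ E(G2) ✓
  (2,6) → (φ(2),φ(6)) = (7,11) ∈ E(G2) ✓
  (2,8) → (φ(2),φ(8)) = (2,7) ∈ E(G2) ✓
  (2,9) → (φ(2),φ(9)) = (5,7) ∈ E(G2) ✓
  (2,10) → (φ(2),φ(10)) = (0,7) ∈ E(G2) ✓
  (2,11) → (φ(2),φ(11)) = (6,7) ∈ E(G2) ✓
  (3,4) → (φ(3),φ(4)) = (1,4) ∈ E(G2) ✓
  (3,6) → (φ(3),φ(6)) = (4,11) ∈ E(G2) ✓
  (3,9) → (φ(3),φ(9)) = (4,5) ∈ E(G2) ✓
  (3,11) → (φ(3),φ(11)) = (4,6) ∈ E(G2) ✓
  (4,5) → (φ(4),φ(5)) = (1,3) ∈ E(G2) ✓
  (4,7) → (φ(4),φ(7)) = (1,9) ∈ E(G2) ✓
  (4,9) → (φ(4),φ(9)) = (1,5) ∈ E(G2) ✓
  (5,6) → (φ(5),φ(6)) = (3,11) ∈ E(G2) ✓
  (5,7) → (φ(5),φ(7)) = (3,9) ∈ E(G2) ✓
  (5,11) → (φ(5),φ(11)) = (3,6) ∈ E(G2) ✓
  (6,7) → (φ(6),φ(7)) = (9,11) ∈ E(G2) ✓
  (6,9) → (φ(6),φ(9)) = (5,11) ∈ E(G2) ✓
  (6,10) → (φ(6),φ(10)) = (0,11) ∈ E(G2) ✓
  (6,11) → (φ(6),φ(11)) = (6,11) ∈ E(G2) ✓
  (8,9) → (φ(8),φ(9)) = (2,5) ∈ E(G2) ✓
  (9,10) → (φ(9),φ(10)) = (0,5) ∈ E(G2) ✓
  (10,11) → (φ(10),φ(11)) = (0,6) ∈ E(G2) ✓
All 34 edges of G1 map to edges of G2, and |E(G1)| = |E(G2)| = 34, so φ is a bijection on edges as well as vertices. Hence G1 ≅ G2.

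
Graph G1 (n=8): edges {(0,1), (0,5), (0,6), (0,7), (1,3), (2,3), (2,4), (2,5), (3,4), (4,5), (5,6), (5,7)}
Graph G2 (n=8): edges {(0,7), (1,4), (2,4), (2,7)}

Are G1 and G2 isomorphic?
No, not isomorphic

The graphs are NOT isomorphic.

Connected components of G1: 1 component(s) with vertex sets [[0, 1, 2, 3, 4, 5, 6, 7]], sizes [8].
Connected components of G2: 4 component(s) with vertex sets [[3], [5], [6], [0, 1, 2, 4, 7]], sizes [1, 1, 1, 5].
The number of connected components (and the multiset of component sizes) is an isomorphism invariant — an isomorphism maps each component of G1 bijectively onto a component of G2. Since G1 has 1 component(s) and G2 has 4, they cannot be isomorphic.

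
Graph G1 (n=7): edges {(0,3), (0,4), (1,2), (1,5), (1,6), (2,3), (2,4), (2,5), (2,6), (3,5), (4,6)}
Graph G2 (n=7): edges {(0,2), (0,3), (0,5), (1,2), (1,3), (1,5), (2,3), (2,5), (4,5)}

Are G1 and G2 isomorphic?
No, not isomorphic

The graphs are NOT isomorphic.

Connected components of G1: 1 component(s) with vertex sets [[0, 1, 2, 3, 4, 5, 6]], sizes [7].
Connected components of G2: 2 component(s) with vertex sets [[6], [0, 1, 2, 3, 4, 5]], sizes [1, 6].
The number of connected components (and the multiset of component sizes) is an isomorphism invariant — an isomorphism maps each component of G1 bijectively onto a component of G2. Since G1 has 1 component(s) and G2 has 2, they cannot be isomorphic.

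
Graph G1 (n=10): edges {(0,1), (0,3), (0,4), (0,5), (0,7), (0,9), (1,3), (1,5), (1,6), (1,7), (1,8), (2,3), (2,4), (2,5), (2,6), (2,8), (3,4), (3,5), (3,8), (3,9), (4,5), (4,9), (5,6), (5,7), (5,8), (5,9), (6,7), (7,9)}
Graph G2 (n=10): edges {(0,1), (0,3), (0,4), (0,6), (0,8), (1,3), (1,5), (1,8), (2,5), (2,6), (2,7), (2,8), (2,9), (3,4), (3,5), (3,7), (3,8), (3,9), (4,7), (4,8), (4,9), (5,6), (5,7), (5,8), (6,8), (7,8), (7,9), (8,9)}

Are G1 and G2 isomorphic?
Yes, isomorphic

The graphs are isomorphic.
One valid mapping φ: V(G1) → V(G2): 0→7, 1→5, 2→0, 3→3, 4→4, 5→8, 6→6, 7→2, 8→1, 9→9

Verify φ preserves adjacency — for each edge of G1, its image is an edge of G2:
  (0,1) → (φ(0),φ(1)) = (5,7) ∈ E(G2) ✓
  (0,3) → (φ(0),φ(3)) = (3,7) ∈ E(G2) ✓
  (0,4) → (φ(0),φ(4)) = (4,7) ∈ E(G2) ✓
  (0,5) → (φ(0),φ(5)) = (7,8) ∈ E(G2) ✓
  (0,7) → (φ(0),φ(7)) = (2,7) ∈ E(G2) ✓
  (0,9) → (φ(0),φ(9)) = (7,9) ∈ E(G2) ✓
  (1,3) → (φ(1),φ(3)) = (3,5) ∈ E(G2) ✓
  (1,5) → (φ(1),φ(5)) = (5,8) ∈ E(G2) ✓
  (1,6) → (φ(1),φ(6)) = (5,6) ∈ E(G2) ✓
  (1,7) → (φ(1),φ(7)) = (2,5) ∈ E(G2) ✓
  (1,8) → (φ(1),φ(8)) = (1,5) ∈ E(G2) ✓
  (2,3) → (φ(2),φ(3)) = (0,3) ∈ E(G2) ✓
  (2,4) → (φ(2),φ(4)) = (0,4) ∈ E(G2) ✓
  (2,5) → (φ(2),φ(5)) = (0,8) ∈ E(G2) ✓
  (2,6) → (φ(2),φ(6)) = (0,6) ∈ E(G2) ✓
  (2,8) → (φ(2),φ(8)) = (0,1) ∈ E(G2) ✓
  (3,4) → (φ(3),φ(4)) = (3,4) ∈ E(G2) ✓
  (3,5) → (φ(3),φ(5)) = (3,8) ∈ E(G2) ✓
  (3,8) → (φ(3),φ(8)) = (1,3) ∈ E(G2) ✓
  (3,9) → (φ(3),φ(9)) = (3,9) ∈ E(G2) ✓
  (4,5) → (φ(4),φ(5)) = (4,8) ∈ E(G2) ✓
  (4,9) → (φ(4),φ(9)) = (4,9) ∈ E(G2) ✓
  (5,6) → (φ(5),φ(6)) = (6,8) ∈ E(G2) ✓
  (5,7) → (φ(5),φ(7)) = (2,8) ∈ E(G2) ✓
  (5,8) → (φ(5),φ(8)) = (1,8) ∈ E(G2) ✓
  (5,9) → (φ(5),φ(9)) = (8,9) ∈ E(G2) ✓
  (6,7) → (φ(6),φ(7)) = (2,6) ∈ E(G2) ✓
  (7,9) → (φ(7),φ(9)) = (2,9) ∈ E(G2) ✓
All 28 edges of G1 map to edges of G2, and |E(G1)| = |E(G2)| = 28, so φ is a bijection on edges as well as vertices. Hence G1 ≅ G2.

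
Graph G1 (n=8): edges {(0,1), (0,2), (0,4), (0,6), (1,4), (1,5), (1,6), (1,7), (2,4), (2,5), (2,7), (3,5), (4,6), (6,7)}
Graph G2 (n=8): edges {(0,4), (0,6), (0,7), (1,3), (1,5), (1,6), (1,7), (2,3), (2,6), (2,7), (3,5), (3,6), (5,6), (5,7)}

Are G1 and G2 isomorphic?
Yes, isomorphic

The graphs are isomorphic.
One valid mapping φ: V(G1) → V(G2): 0→1, 1→6, 2→7, 3→4, 4→5, 5→0, 6→3, 7→2

Verify φ preserves adjacency — for each edge of G1, its image is an edge of G2:
  (0,1) → (φ(0),φ(1)) = (1,6) ∈ E(G2) ✓
  (0,2) → (φ(0),φ(2)) = (1,7) ∈ E(G2) ✓
  (0,4) → (φ(0),φ(4)) = (1,5) ∈ E(G2) ✓
  (0,6) → (φ(0),φ(6)) = (1,3) ∈ E(G2) ✓
  (1,4) → (φ(1),φ(4)) = (5,6) ∈ E(G2) ✓
  (1,5) → (φ(1),φ(5)) = (0,6) ∈ E(G2) ✓
  (1,6) → (φ(1),φ(6)) = (3,6) ∈ E(G2) ✓
  (1,7) → (φ(1),φ(7)) = (2,6) ∈ E(G2) ✓
  (2,4) → (φ(2),φ(4)) = (5,7) ∈ E(G2) ✓
  (2,5) → (φ(2),φ(5)) = (0,7) ∈ E(G2) ✓
  (2,7) → (φ(2),φ(7)) = (2,7) ∈ E(G2) ✓
  (3,5) → (φ(3),φ(5)) = (0,4) ∈ E(G2) ✓
  (4,6) → (φ(4),φ(6)) = (3,5) ∈ E(G2) ✓
  (6,7) → (φ(6),φ(7)) = (2,3) ∈ E(G2) ✓
All 14 edges of G1 map to edges of G2, and |E(G1)| = |E(G2)| = 14, so φ is a bijection on edges as well as vertices. Hence G1 ≅ G2.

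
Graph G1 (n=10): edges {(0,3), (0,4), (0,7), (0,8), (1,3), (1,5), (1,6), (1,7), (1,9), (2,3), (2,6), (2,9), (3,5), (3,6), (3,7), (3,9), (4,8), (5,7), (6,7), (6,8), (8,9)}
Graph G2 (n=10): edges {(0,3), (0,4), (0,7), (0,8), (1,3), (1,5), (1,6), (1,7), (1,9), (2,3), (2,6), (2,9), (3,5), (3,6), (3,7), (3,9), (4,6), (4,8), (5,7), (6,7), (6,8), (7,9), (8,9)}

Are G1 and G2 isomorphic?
No, not isomorphic

The graphs are NOT isomorphic.

Counting edges: G1 has 21 edge(s); G2 has 23 edge(s).
Edge count is an isomorphism invariant (a bijection on vertices induces a bijection on edges), so differing edge counts rule out isomorphism.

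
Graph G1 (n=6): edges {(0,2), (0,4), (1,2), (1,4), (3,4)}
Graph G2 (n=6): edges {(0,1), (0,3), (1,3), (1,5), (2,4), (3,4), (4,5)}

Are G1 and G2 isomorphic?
No, not isomorphic

The graphs are NOT isomorphic.

Counting triangles (3-cliques): G1 has 0, G2 has 1.
Triangle count is an isomorphism invariant, so differing triangle counts rule out isomorphism.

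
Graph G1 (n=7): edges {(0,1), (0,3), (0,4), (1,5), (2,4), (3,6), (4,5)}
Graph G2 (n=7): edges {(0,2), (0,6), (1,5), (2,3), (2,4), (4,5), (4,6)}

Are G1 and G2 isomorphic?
Yes, isomorphic

The graphs are isomorphic.
One valid mapping φ: V(G1) → V(G2): 0→4, 1→6, 2→3, 3→5, 4→2, 5→0, 6→1

Verify φ preserves adjacency — for each edge of G1, its image is an edge of G2:
  (0,1) → (φ(0),φ(1)) = (4,6) ∈ E(G2) ✓
  (0,3) → (φ(0),φ(3)) = (4,5) ∈ E(G2) ✓
  (0,4) → (φ(0),φ(4)) = (2,4) ∈ E(G2) ✓
  (1,5) → (φ(1),φ(5)) = (0,6) ∈ E(G2) ✓
  (2,4) → (φ(2),φ(4)) = (2,3) ∈ E(G2) ✓
  (3,6) → (φ(3),φ(6)) = (1,5) ∈ E(G2) ✓
  (4,5) → (φ(4),φ(5)) = (0,2) ∈ E(G2) ✓
All 7 edges of G1 map to edges of G2, and |E(G1)| = |E(G2)| = 7, so φ is a bijection on edges as well as vertices. Hence G1 ≅ G2.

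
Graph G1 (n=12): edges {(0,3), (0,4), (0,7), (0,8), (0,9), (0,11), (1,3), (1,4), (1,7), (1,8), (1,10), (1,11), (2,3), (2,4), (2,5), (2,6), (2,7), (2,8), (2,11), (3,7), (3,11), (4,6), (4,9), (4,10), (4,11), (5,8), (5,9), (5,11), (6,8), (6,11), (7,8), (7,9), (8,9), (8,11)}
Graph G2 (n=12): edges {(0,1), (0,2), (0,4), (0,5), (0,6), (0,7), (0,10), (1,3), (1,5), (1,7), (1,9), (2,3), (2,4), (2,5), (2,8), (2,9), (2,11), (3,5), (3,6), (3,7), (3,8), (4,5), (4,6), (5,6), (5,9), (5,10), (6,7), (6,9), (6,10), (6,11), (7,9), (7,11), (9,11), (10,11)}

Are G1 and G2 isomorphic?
Yes, isomorphic

The graphs are isomorphic.
One valid mapping φ: V(G1) → V(G2): 0→9, 1→3, 2→0, 3→1, 4→2, 5→10, 6→4, 7→7, 8→6, 9→11, 10→8, 11→5

Verify φ preserves adjacency — for each edge of G1, its image is an edge of G2:
  (0,3) → (φ(0),φ(3)) = (1,9) ∈ E(G2) ✓
  (0,4) → (φ(0),φ(4)) = (2,9) ∈ E(G2) ✓
  (0,7) → (φ(0),φ(7)) = (7,9) ∈ E(G2) ✓
  (0,8) → (φ(0),φ(8)) = (6,9) ∈ E(G2) ✓
  (0,9) → (φ(0),φ(9)) = (9,11) ∈ E(G2) ✓
  (0,11) → (φ(0),φ(11)) = (5,9) ∈ E(G2) ✓
  (1,3) → (φ(1),φ(3)) = (1,3) ∈ E(G2) ✓
  (1,4) → (φ(1),φ(4)) = (2,3) ∈ E(G2) ✓
  (1,7) → (φ(1),φ(7)) = (3,7) ∈ E(G2) ✓
  (1,8) → (φ(1),φ(8)) = (3,6) ∈ E(G2) ✓
  (1,10) → (φ(1),φ(10)) = (3,8) ∈ E(G2) ✓
  (1,11) → (φ(1),φ(11)) = (3,5) ∈ E(G2) ✓
  (2,3) → (φ(2),φ(3)) = (0,1) ∈ E(G2) ✓
  (2,4) → (φ(2),φ(4)) = (0,2) ∈ E(G2) ✓
  (2,5) → (φ(2),φ(5)) = (0,10) ∈ E(G2) ✓
  (2,6) → (φ(2),φ(6)) = (0,4) ∈ E(G2) ✓
  (2,7) → (φ(2),φ(7)) = (0,7) ∈ E(G2) ✓
  (2,8) → (φ(2),φ(8)) = (0,6) ∈ E(G2) ✓
  (2,11) → (φ(2),φ(11)) = (0,5) ∈ E(G2) ✓
  (3,7) → (φ(3),φ(7)) = (1,7) ∈ E(G2) ✓
  (3,11) → (φ(3),φ(11)) = (1,5) ∈ E(G2) ✓
  (4,6) → (φ(4),φ(6)) = (2,4) ∈ E(G2) ✓
  (4,9) → (φ(4),φ(9)) = (2,11) ∈ E(G2) ✓
  (4,10) → (φ(4),φ(10)) = (2,8) ∈ E(G2) ✓
  (4,11) → (φ(4),φ(11)) = (2,5) ∈ E(G2) ✓
  (5,8) → (φ(5),φ(8)) = (6,10) ∈ E(G2) ✓
  (5,9) → (φ(5),φ(9)) = (10,11) ∈ E(G2) ✓
  (5,11) → (φ(5),φ(11)) = (5,10) ∈ E(G2) ✓
  (6,8) → (φ(6),φ(8)) = (4,6) ∈ E(G2) ✓
  (6,11) → (φ(6),φ(11)) = (4,5) ∈ E(G2) ✓
  (7,8) → (φ(7),φ(8)) = (6,7) ∈ E(G2) ✓
  (7,9) → (φ(7),φ(9)) = (7,11) ∈ E(G2) ✓
  (8,9) → (φ(8),φ(9)) = (6,11) ∈ E(G2) ✓
  (8,11) → (φ(8),φ(11)) = (5,6) ∈ E(G2) ✓
All 34 edges of G1 map to edges of G2, and |E(G1)| = |E(G2)| = 34, so φ is a bijection on edges as well as vertices. Hence G1 ≅ G2.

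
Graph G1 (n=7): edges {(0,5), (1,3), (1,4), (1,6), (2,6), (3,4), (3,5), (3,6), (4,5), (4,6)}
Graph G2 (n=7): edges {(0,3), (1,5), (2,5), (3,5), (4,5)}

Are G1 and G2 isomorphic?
No, not isomorphic

The graphs are NOT isomorphic.

Connected components of G1: 1 component(s) with vertex sets [[0, 1, 2, 3, 4, 5, 6]], sizes [7].
Connected components of G2: 2 component(s) with vertex sets [[6], [0, 1, 2, 3, 4, 5]], sizes [1, 6].
The number of connected components (and the multiset of component sizes) is an isomorphism invariant — an isomorphism maps each component of G1 bijectively onto a component of G2. Since G1 has 1 component(s) and G2 has 2, they cannot be isomorphic.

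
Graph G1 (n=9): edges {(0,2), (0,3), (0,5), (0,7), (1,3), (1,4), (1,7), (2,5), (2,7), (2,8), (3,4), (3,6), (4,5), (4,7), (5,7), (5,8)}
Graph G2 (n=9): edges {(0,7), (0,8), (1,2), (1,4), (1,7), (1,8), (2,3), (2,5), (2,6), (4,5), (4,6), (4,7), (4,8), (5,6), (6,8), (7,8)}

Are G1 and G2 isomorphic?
Yes, isomorphic

The graphs are isomorphic.
One valid mapping φ: V(G1) → V(G2): 0→1, 1→5, 2→7, 3→2, 4→6, 5→8, 6→3, 7→4, 8→0

Verify φ preserves adjacency — for each edge of G1, its image is an edge of G2:
  (0,2) → (φ(0),φ(2)) = (1,7) ∈ E(G2) ✓
  (0,3) → (φ(0),φ(3)) = (1,2) ∈ E(G2) ✓
  (0,5) → (φ(0),φ(5)) = (1,8) ∈ E(G2) ✓
  (0,7) → (φ(0),φ(7)) = (1,4) ∈ E(G2) ✓
  (1,3) → (φ(1),φ(3)) = (2,5) ∈ E(G2) ✓
  (1,4) → (φ(1),φ(4)) = (5,6) ∈ E(G2) ✓
  (1,7) → (φ(1),φ(7)) = (4,5) ∈ E(G2) ✓
  (2,5) → (φ(2),φ(5)) = (7,8) ∈ E(G2) ✓
  (2,7) → (φ(2),φ(7)) = (4,7) ∈ E(G2) ✓
  (2,8) → (φ(2),φ(8)) = (0,7) ∈ E(G2) ✓
  (3,4) → (φ(3),φ(4)) = (2,6) ∈ E(G2) ✓
  (3,6) → (φ(3),φ(6)) = (2,3) ∈ E(G2) ✓
  (4,5) → (φ(4),φ(5)) = (6,8) ∈ E(G2) ✓
  (4,7) → (φ(4),φ(7)) = (4,6) ∈ E(G2) ✓
  (5,7) → (φ(5),φ(7)) = (4,8) ∈ E(G2) ✓
  (5,8) → (φ(5),φ(8)) = (0,8) ∈ E(G2) ✓
All 16 edges of G1 map to edges of G2, and |E(G1)| = |E(G2)| = 16, so φ is a bijection on edges as well as vertices. Hence G1 ≅ G2.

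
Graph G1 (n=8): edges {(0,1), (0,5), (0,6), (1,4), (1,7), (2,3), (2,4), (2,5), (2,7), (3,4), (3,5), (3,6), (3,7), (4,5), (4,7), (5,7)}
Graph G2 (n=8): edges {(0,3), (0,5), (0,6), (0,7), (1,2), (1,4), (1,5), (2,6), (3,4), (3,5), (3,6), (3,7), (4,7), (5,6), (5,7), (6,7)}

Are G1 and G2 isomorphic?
Yes, isomorphic

The graphs are isomorphic.
One valid mapping φ: V(G1) → V(G2): 0→1, 1→4, 2→0, 3→6, 4→7, 5→5, 6→2, 7→3

Verify φ preserves adjacency — for each edge of G1, its image is an edge of G2:
  (0,1) → (φ(0),φ(1)) = (1,4) ∈ E(G2) ✓
  (0,5) → (φ(0),φ(5)) = (1,5) ∈ E(G2) ✓
  (0,6) → (φ(0),φ(6)) = (1,2) ∈ E(G2) ✓
  (1,4) → (φ(1),φ(4)) = (4,7) ∈ E(G2) ✓
  (1,7) → (φ(1),φ(7)) = (3,4) ∈ E(G2) ✓
  (2,3) → (φ(2),φ(3)) = (0,6) ∈ E(G2) ✓
  (2,4) → (φ(2),φ(4)) = (0,7) ∈ E(G2) ✓
  (2,5) → (φ(2),φ(5)) = (0,5) ∈ E(G2) ✓
  (2,7) → (φ(2),φ(7)) = (0,3) ∈ E(G2) ✓
  (3,4) → (φ(3),φ(4)) = (6,7) ∈ E(G2) ✓
  (3,5) → (φ(3),φ(5)) = (5,6) ∈ E(G2) ✓
  (3,6) → (φ(3),φ(6)) = (2,6) ∈ E(G2) ✓
  (3,7) → (φ(3),φ(7)) = (3,6) ∈ E(G2) ✓
  (4,5) → (φ(4),φ(5)) = (5,7) ∈ E(G2) ✓
  (4,7) → (φ(4),φ(7)) = (3,7) ∈ E(G2) ✓
  (5,7) → (φ(5),φ(7)) = (3,5) ∈ E(G2) ✓
All 16 edges of G1 map to edges of G2, and |E(G1)| = |E(G2)| = 16, so φ is a bijection on edges as well as vertices. Hence G1 ≅ G2.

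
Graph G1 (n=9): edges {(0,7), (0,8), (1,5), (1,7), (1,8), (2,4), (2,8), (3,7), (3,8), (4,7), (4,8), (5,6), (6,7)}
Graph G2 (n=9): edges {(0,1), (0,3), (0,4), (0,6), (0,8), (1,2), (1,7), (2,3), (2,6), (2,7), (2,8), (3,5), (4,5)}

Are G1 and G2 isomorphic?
Yes, isomorphic

The graphs are isomorphic.
One valid mapping φ: V(G1) → V(G2): 0→6, 1→3, 2→7, 3→8, 4→1, 5→5, 6→4, 7→0, 8→2

Verify φ preserves adjacency — for each edge of G1, its image is an edge of G2:
  (0,7) → (φ(0),φ(7)) = (0,6) ∈ E(G2) ✓
  (0,8) → (φ(0),φ(8)) = (2,6) ∈ E(G2) ✓
  (1,5) → (φ(1),φ(5)) = (3,5) ∈ E(G2) ✓
  (1,7) → (φ(1),φ(7)) = (0,3) ∈ E(G2) ✓
  (1,8) → (φ(1),φ(8)) = (2,3) ∈ E(G2) ✓
  (2,4) → (φ(2),φ(4)) = (1,7) ∈ E(G2) ✓
  (2,8) → (φ(2),φ(8)) = (2,7) ∈ E(G2) ✓
  (3,7) → (φ(3),φ(7)) = (0,8) ∈ E(G2) ✓
  (3,8) → (φ(3),φ(8)) = (2,8) ∈ E(G2) ✓
  (4,7) → (φ(4),φ(7)) = (0,1) ∈ E(G2) ✓
  (4,8) → (φ(4),φ(8)) = (1,2) ∈ E(G2) ✓
  (5,6) → (φ(5),φ(6)) = (4,5) ∈ E(G2) ✓
  (6,7) → (φ(6),φ(7)) = (0,4) ∈ E(G2) ✓
All 13 edges of G1 map to edges of G2, and |E(G1)| = |E(G2)| = 13, so φ is a bijection on edges as well as vertices. Hence G1 ≅ G2.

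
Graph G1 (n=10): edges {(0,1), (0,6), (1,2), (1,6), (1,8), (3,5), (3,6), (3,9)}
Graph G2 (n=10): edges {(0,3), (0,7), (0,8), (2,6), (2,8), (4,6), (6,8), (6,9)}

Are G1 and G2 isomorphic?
Yes, isomorphic

The graphs are isomorphic.
One valid mapping φ: V(G1) → V(G2): 0→2, 1→6, 2→4, 3→0, 4→5, 5→3, 6→8, 7→1, 8→9, 9→7

Verify φ preserves adjacency — for each edge of G1, its image is an edge of G2:
  (0,1) → (φ(0),φ(1)) = (2,6) ∈ E(G2) ✓
  (0,6) → (φ(0),φ(6)) = (2,8) ∈ E(G2) ✓
  (1,2) → (φ(1),φ(2)) = (4,6) ∈ E(G2) ✓
  (1,6) → (φ(1),φ(6)) = (6,8) ∈ E(G2) ✓
  (1,8) → (φ(1),φ(8)) = (6,9) ∈ E(G2) ✓
  (3,5) → (φ(3),φ(5)) = (0,3) ∈ E(G2) ✓
  (3,6) → (φ(3),φ(6)) = (0,8) ∈ E(G2) ✓
  (3,9) → (φ(3),φ(9)) = (0,7) ∈ E(G2) ✓
All 8 edges of G1 map to edges of G2, and |E(G1)| = |E(G2)| = 8, so φ is a bijection on edges as well as vertices. Hence G1 ≅ G2.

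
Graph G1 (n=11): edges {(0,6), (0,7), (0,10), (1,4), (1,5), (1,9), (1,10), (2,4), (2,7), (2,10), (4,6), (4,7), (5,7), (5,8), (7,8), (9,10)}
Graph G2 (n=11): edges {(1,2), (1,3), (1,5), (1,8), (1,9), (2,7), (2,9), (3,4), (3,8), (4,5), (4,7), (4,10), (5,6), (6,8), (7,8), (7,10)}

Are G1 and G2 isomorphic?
Yes, isomorphic

The graphs are isomorphic.
One valid mapping φ: V(G1) → V(G2): 0→5, 1→7, 2→3, 3→0, 4→8, 5→2, 6→6, 7→1, 8→9, 9→10, 10→4

Verify φ preserves adjacency — for each edge of G1, its image is an edge of G2:
  (0,6) → (φ(0),φ(6)) = (5,6) ∈ E(G2) ✓
  (0,7) → (φ(0),φ(7)) = (1,5) ∈ E(G2) ✓
  (0,10) → (φ(0),φ(10)) = (4,5) ∈ E(G2) ✓
  (1,4) → (φ(1),φ(4)) = (7,8) ∈ E(G2) ✓
  (1,5) → (φ(1),φ(5)) = (2,7) ∈ E(G2) ✓
  (1,9) → (φ(1),φ(9)) = (7,10) ∈ E(G2) ✓
  (1,10) → (φ(1),φ(10)) = (4,7) ∈ E(G2) ✓
  (2,4) → (φ(2),φ(4)) = (3,8) ∈ E(G2) ✓
  (2,7) → (φ(2),φ(7)) = (1,3) ∈ E(G2) ✓
  (2,10) → (φ(2),φ(10)) = (3,4) ∈ E(G2) ✓
  (4,6) → (φ(4),φ(6)) = (6,8) ∈ E(G2) ✓
  (4,7) → (φ(4),φ(7)) = (1,8) ∈ E(G2) ✓
  (5,7) → (φ(5),φ(7)) = (1,2) ∈ E(G2) ✓
  (5,8) → (φ(5),φ(8)) = (2,9) ∈ E(G2) ✓
  (7,8) → (φ(7),φ(8)) = (1,9) ∈ E(G2) ✓
  (9,10) → (φ(9),φ(10)) = (4,10) ∈ E(G2) ✓
All 16 edges of G1 map to edges of G2, and |E(G1)| = |E(G2)| = 16, so φ is a bijection on edges as well as vertices. Hence G1 ≅ G2.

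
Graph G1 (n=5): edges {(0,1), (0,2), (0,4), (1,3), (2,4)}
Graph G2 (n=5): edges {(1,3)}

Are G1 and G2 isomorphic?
No, not isomorphic

The graphs are NOT isomorphic.

Connected components of G1: 1 component(s) with vertex sets [[0, 1, 2, 3, 4]], sizes [5].
Connected components of G2: 4 component(s) with vertex sets [[0], [2], [4], [1, 3]], sizes [1, 1, 1, 2].
The number of connected components (and the multiset of component sizes) is an isomorphism invariant — an isomorphism maps each component of G1 bijectively onto a component of G2. Since G1 has 1 component(s) and G2 has 4, they cannot be isomorphic.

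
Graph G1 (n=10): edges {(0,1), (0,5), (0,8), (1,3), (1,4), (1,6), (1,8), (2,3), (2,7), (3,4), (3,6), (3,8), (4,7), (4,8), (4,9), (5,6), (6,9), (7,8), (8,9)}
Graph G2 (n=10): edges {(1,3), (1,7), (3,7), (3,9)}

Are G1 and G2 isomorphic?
No, not isomorphic

The graphs are NOT isomorphic.

Connected components of G1: 1 component(s) with vertex sets [[0, 1, 2, 3, 4, 5, 6, 7, 8, 9]], sizes [10].
Connected components of G2: 7 component(s) with vertex sets [[0], [2], [4], [5], [6], [8], [1, 3, 7, 9]], sizes [1, 1, 1, 1, 1, 1, 4].
The number of connected components (and the multiset of component sizes) is an isomorphism invariant — an isomorphism maps each component of G1 bijectively onto a component of G2. Since G1 has 1 component(s) and G2 has 7, they cannot be isomorphic.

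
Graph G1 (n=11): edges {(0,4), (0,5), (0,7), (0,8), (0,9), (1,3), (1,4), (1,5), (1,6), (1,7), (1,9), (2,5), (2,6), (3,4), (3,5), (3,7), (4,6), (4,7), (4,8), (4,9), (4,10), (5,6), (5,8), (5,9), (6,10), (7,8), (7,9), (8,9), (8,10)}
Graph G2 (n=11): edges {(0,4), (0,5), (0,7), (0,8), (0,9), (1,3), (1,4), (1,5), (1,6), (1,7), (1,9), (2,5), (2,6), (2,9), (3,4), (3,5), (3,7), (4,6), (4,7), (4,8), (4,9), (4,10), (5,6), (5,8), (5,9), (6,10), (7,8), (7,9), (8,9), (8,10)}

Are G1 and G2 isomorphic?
No, not isomorphic

The graphs are NOT isomorphic.

Counting edges: G1 has 29 edge(s); G2 has 30 edge(s).
Edge count is an isomorphism invariant (a bijection on vertices induces a bijection on edges), so differing edge counts rule out isomorphism.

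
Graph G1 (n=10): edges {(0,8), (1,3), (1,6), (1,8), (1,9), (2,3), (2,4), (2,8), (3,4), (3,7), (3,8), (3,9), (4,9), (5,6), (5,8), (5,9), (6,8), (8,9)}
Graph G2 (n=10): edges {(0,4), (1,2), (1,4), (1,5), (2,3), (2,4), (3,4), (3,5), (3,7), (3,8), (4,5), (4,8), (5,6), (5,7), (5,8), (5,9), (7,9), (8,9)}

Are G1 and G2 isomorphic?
Yes, isomorphic

The graphs are isomorphic.
One valid mapping φ: V(G1) → V(G2): 0→6, 1→8, 2→1, 3→4, 4→2, 5→7, 6→9, 7→0, 8→5, 9→3

Verify φ preserves adjacency — for each edge of G1, its image is an edge of G2:
  (0,8) → (φ(0),φ(8)) = (5,6) ∈ E(G2) ✓
  (1,3) → (φ(1),φ(3)) = (4,8) ∈ E(G2) ✓
  (1,6) → (φ(1),φ(6)) = (8,9) ∈ E(G2) ✓
  (1,8) → (φ(1),φ(8)) = (5,8) ∈ E(G2) ✓
  (1,9) → (φ(1),φ(9)) = (3,8) ∈ E(G2) ✓
  (2,3) → (φ(2),φ(3)) = (1,4) ∈ E(G2) ✓
  (2,4) → (φ(2),φ(4)) = (1,2) ∈ E(G2) ✓
  (2,8) → (φ(2),φ(8)) = (1,5) ∈ E(G2) ✓
  (3,4) → (φ(3),φ(4)) = (2,4) ∈ E(G2) ✓
  (3,7) → (φ(3),φ(7)) = (0,4) ∈ E(G2) ✓
  (3,8) → (φ(3),φ(8)) = (4,5) ∈ E(G2) ✓
  (3,9) → (φ(3),φ(9)) = (3,4) ∈ E(G2) ✓
  (4,9) → (φ(4),φ(9)) = (2,3) ∈ E(G2) ✓
  (5,6) → (φ(5),φ(6)) = (7,9) ∈ E(G2) ✓
  (5,8) → (φ(5),φ(8)) = (5,7) ∈ E(G2) ✓
  (5,9) → (φ(5),φ(9)) = (3,7) ∈ E(G2) ✓
  (6,8) → (φ(6),φ(8)) = (5,9) ∈ E(G2) ✓
  (8,9) → (φ(8),φ(9)) = (3,5) ∈ E(G2) ✓
All 18 edges of G1 map to edges of G2, and |E(G1)| = |E(G2)| = 18, so φ is a bijection on edges as well as vertices. Hence G1 ≅ G2.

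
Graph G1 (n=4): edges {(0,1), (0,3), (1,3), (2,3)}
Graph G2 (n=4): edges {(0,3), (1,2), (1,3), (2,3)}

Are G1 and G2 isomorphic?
Yes, isomorphic

The graphs are isomorphic.
One valid mapping φ: V(G1) → V(G2): 0→2, 1→1, 2→0, 3→3

Verify φ preserves adjacency — for each edge of G1, its image is an edge of G2:
  (0,1) → (φ(0),φ(1)) = (1,2) ∈ E(G2) ✓
  (0,3) → (φ(0),φ(3)) = (2,3) ∈ E(G2) ✓
  (1,3) → (φ(1),φ(3)) = (1,3) ∈ E(G2) ✓
  (2,3) → (φ(2),φ(3)) = (0,3) ∈ E(G2) ✓
All 4 edges of G1 map to edges of G2, and |E(G1)| = |E(G2)| = 4, so φ is a bijection on edges as well as vertices. Hence G1 ≅ G2.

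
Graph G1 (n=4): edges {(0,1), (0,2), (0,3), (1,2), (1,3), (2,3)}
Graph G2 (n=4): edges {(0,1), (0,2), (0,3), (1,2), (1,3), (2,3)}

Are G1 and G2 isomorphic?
Yes, isomorphic

The graphs are isomorphic.
One valid mapping φ: V(G1) → V(G2): 0→2, 1→3, 2→0, 3→1

Verify φ preserves adjacency — for each edge of G1, its image is an edge of G2:
  (0,1) → (φ(0),φ(1)) = (2,3) ∈ E(G2) ✓
  (0,2) → (φ(0),φ(2)) = (0,2) ∈ E(G2) ✓
  (0,3) → (φ(0),φ(3)) = (1,2) ∈ E(G2) ✓
  (1,2) → (φ(1),φ(2)) = (0,3) ∈ E(G2) ✓
  (1,3) → (φ(1),φ(3)) = (1,3) ∈ E(G2) ✓
  (2,3) → (φ(2),φ(3)) = (0,1) ∈ E(G2) ✓
All 6 edges of G1 map to edges of G2, and |E(G1)| = |E(G2)| = 6, so φ is a bijection on edges as well as vertices. Hence G1 ≅ G2.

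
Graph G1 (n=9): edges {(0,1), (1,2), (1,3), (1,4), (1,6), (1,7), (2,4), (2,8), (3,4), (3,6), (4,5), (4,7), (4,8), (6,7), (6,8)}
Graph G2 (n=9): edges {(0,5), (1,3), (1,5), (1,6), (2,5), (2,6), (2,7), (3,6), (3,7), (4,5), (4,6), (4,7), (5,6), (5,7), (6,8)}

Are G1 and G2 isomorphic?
Yes, isomorphic

The graphs are isomorphic.
One valid mapping φ: V(G1) → V(G2): 0→0, 1→5, 2→1, 3→2, 4→6, 5→8, 6→7, 7→4, 8→3

Verify φ preserves adjacency — for each edge of G1, its image is an edge of G2:
  (0,1) → (φ(0),φ(1)) = (0,5) ∈ E(G2) ✓
  (1,2) → (φ(1),φ(2)) = (1,5) ∈ E(G2) ✓
  (1,3) → (φ(1),φ(3)) = (2,5) ∈ E(G2) ✓
  (1,4) → (φ(1),φ(4)) = (5,6) ∈ E(G2) ✓
  (1,6) → (φ(1),φ(6)) = (5,7) ∈ E(G2) ✓
  (1,7) → (φ(1),φ(7)) = (4,5) ∈ E(G2) ✓
  (2,4) → (φ(2),φ(4)) = (1,6) ∈ E(G2) ✓
  (2,8) → (φ(2),φ(8)) = (1,3) ∈ E(G2) ✓
  (3,4) → (φ(3),φ(4)) = (2,6) ∈ E(G2) ✓
  (3,6) → (φ(3),φ(6)) = (2,7) ∈ E(G2) ✓
  (4,5) → (φ(4),φ(5)) = (6,8) ∈ E(G2) ✓
  (4,7) → (φ(4),φ(7)) = (4,6) ∈ E(G2) ✓
  (4,8) → (φ(4),φ(8)) = (3,6) ∈ E(G2) ✓
  (6,7) → (φ(6),φ(7)) = (4,7) ∈ E(G2) ✓
  (6,8) → (φ(6),φ(8)) = (3,7) ∈ E(G2) ✓
All 15 edges of G1 map to edges of G2, and |E(G1)| = |E(G2)| = 15, so φ is a bijection on edges as well as vertices. Hence G1 ≅ G2.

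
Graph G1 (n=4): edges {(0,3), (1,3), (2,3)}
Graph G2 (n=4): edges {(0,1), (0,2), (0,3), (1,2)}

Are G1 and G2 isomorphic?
No, not isomorphic

The graphs are NOT isomorphic.

Counting triangles (3-cliques): G1 has 0, G2 has 1.
Triangle count is an isomorphism invariant, so differing triangle counts rule out isomorphism.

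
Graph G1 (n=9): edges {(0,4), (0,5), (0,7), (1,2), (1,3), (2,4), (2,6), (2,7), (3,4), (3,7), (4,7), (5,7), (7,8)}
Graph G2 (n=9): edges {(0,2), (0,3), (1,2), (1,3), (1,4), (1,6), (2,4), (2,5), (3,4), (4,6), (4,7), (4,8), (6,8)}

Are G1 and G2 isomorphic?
Yes, isomorphic

The graphs are isomorphic.
One valid mapping φ: V(G1) → V(G2): 0→6, 1→0, 2→2, 3→3, 4→1, 5→8, 6→5, 7→4, 8→7

Verify φ preserves adjacency — for each edge of G1, its image is an edge of G2:
  (0,4) → (φ(0),φ(4)) = (1,6) ∈ E(G2) ✓
  (0,5) → (φ(0),φ(5)) = (6,8) ∈ E(G2) ✓
  (0,7) → (φ(0),φ(7)) = (4,6) ∈ E(G2) ✓
  (1,2) → (φ(1),φ(2)) = (0,2) ∈ E(G2) ✓
  (1,3) → (φ(1),φ(3)) = (0,3) ∈ E(G2) ✓
  (2,4) → (φ(2),φ(4)) = (1,2) ∈ E(G2) ✓
  (2,6) → (φ(2),φ(6)) = (2,5) ∈ E(G2) ✓
  (2,7) → (φ(2),φ(7)) = (2,4) ∈ E(G2) ✓
  (3,4) → (φ(3),φ(4)) = (1,3) ∈ E(G2) ✓
  (3,7) → (φ(3),φ(7)) = (3,4) ∈ E(G2) ✓
  (4,7) → (φ(4),φ(7)) = (1,4) ∈ E(G2) ✓
  (5,7) → (φ(5),φ(7)) = (4,8) ∈ E(G2) ✓
  (7,8) → (φ(7),φ(8)) = (4,7) ∈ E(G2) ✓
All 13 edges of G1 map to edges of G2, and |E(G1)| = |E(G2)| = 13, so φ is a bijection on edges as well as vertices. Hence G1 ≅ G2.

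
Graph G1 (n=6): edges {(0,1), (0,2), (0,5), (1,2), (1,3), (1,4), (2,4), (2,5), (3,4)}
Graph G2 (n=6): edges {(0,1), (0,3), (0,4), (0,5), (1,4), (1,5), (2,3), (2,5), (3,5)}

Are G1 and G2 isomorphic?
Yes, isomorphic

The graphs are isomorphic.
One valid mapping φ: V(G1) → V(G2): 0→3, 1→0, 2→5, 3→4, 4→1, 5→2

Verify φ preserves adjacency — for each edge of G1, its image is an edge of G2:
  (0,1) → (φ(0),φ(1)) = (0,3) ∈ E(G2) ✓
  (0,2) → (φ(0),φ(2)) = (3,5) ∈ E(G2) ✓
  (0,5) → (φ(0),φ(5)) = (2,3) ∈ E(G2) ✓
  (1,2) → (φ(1),φ(2)) = (0,5) ∈ E(G2) ✓
  (1,3) → (φ(1),φ(3)) = (0,4) ∈ E(G2) ✓
  (1,4) → (φ(1),φ(4)) = (0,1) ∈ E(G2) ✓
  (2,4) → (φ(2),φ(4)) = (1,5) ∈ E(G2) ✓
  (2,5) → (φ(2),φ(5)) = (2,5) ∈ E(G2) ✓
  (3,4) → (φ(3),φ(4)) = (1,4) ∈ E(G2) ✓
All 9 edges of G1 map to edges of G2, and |E(G1)| = |E(G2)| = 9, so φ is a bijection on edges as well as vertices. Hence G1 ≅ G2.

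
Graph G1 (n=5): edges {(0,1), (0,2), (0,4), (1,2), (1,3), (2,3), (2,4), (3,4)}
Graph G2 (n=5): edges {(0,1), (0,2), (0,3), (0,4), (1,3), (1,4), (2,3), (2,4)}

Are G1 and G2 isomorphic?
Yes, isomorphic

The graphs are isomorphic.
One valid mapping φ: V(G1) → V(G2): 0→2, 1→3, 2→0, 3→1, 4→4

Verify φ preserves adjacency — for each edge of G1, its image is an edge of G2:
  (0,1) → (φ(0),φ(1)) = (2,3) ∈ E(G2) ✓
  (0,2) → (φ(0),φ(2)) = (0,2) ∈ E(G2) ✓
  (0,4) → (φ(0),φ(4)) = (2,4) ∈ E(G2) ✓
  (1,2) → (φ(1),φ(2)) = (0,3) ∈ E(G2) ✓
  (1,3) → (φ(1),φ(3)) = (1,3) ∈ E(G2) ✓
  (2,3) → (φ(2),φ(3)) = (0,1) ∈ E(G2) ✓
  (2,4) → (φ(2),φ(4)) = (0,4) ∈ E(G2) ✓
  (3,4) → (φ(3),φ(4)) = (1,4) ∈ E(G2) ✓
All 8 edges of G1 map to edges of G2, and |E(G1)| = |E(G2)| = 8, so φ is a bijection on edges as well as vertices. Hence G1 ≅ G2.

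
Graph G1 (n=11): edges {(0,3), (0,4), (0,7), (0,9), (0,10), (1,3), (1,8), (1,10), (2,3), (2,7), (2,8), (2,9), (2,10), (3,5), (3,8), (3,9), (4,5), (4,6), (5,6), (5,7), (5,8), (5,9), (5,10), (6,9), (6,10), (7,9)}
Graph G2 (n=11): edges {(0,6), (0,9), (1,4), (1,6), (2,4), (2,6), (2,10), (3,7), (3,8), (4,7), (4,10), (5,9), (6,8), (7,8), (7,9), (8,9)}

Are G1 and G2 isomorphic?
No, not isomorphic

The graphs are NOT isomorphic.

Counting triangles (3-cliques): G1 has 12, G2 has 3.
Triangle count is an isomorphism invariant, so differing triangle counts rule out isomorphism.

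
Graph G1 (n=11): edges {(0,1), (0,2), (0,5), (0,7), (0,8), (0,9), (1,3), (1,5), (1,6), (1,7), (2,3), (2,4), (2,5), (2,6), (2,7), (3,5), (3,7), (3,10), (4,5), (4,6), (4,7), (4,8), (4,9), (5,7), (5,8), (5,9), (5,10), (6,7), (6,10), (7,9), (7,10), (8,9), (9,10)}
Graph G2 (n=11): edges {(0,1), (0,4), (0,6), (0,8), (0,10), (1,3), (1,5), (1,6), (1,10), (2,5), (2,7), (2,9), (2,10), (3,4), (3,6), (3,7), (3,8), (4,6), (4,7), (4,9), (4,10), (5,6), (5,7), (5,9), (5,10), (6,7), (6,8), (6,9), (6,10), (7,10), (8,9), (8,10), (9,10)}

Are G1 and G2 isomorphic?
Yes, isomorphic

The graphs are isomorphic.
One valid mapping φ: V(G1) → V(G2): 0→9, 1→8, 2→4, 3→0, 4→7, 5→10, 6→3, 7→6, 8→2, 9→5, 10→1

Verify φ preserves adjacency — for each edge of G1, its image is an edge of G2:
  (0,1) → (φ(0),φ(1)) = (8,9) ∈ E(G2) ✓
  (0,2) → (φ(0),φ(2)) = (4,9) ∈ E(G2) ✓
  (0,5) → (φ(0),φ(5)) = (9,10) ∈ E(G2) ✓
  (0,7) → (φ(0),φ(7)) = (6,9) ∈ E(G2) ✓
  (0,8) → (φ(0),φ(8)) = (2,9) ∈ E(G2) ✓
  (0,9) → (φ(0),φ(9)) = (5,9) ∈ E(G2) ✓
  (1,3) → (φ(1),φ(3)) = (0,8) ∈ E(G2) ✓
  (1,5) → (φ(1),φ(5)) = (8,10) ∈ E(G2) ✓
  (1,6) → (φ(1),φ(6)) = (3,8) ∈ E(G2) ✓
  (1,7) → (φ(1),φ(7)) = (6,8) ∈ E(G2) ✓
  (2,3) → (φ(2),φ(3)) = (0,4) ∈ E(G2) ✓
  (2,4) → (φ(2),φ(4)) = (4,7) ∈ E(G2) ✓
  (2,5) → (φ(2),φ(5)) = (4,10) ∈ E(G2) ✓
  (2,6) → (φ(2),φ(6)) = (3,4) ∈ E(G2) ✓
  (2,7) → (φ(2),φ(7)) = (4,6) ∈ E(G2) ✓
  (3,5) → (φ(3),φ(5)) = (0,10) ∈ E(G2) ✓
  (3,7) → (φ(3),φ(7)) = (0,6) ∈ E(G2) ✓
  (3,10) → (φ(3),φ(10)) = (0,1) ∈ E(G2) ✓
  (4,5) → (φ(4),φ(5)) = (7,10) ∈ E(G2) ✓
  (4,6) → (φ(4),φ(6)) = (3,7) ∈ E(G2) ✓
  (4,7) → (φ(4),φ(7)) = (6,7) ∈ E(G2) ✓
  (4,8) → (φ(4),φ(8)) = (2,7) ∈ E(G2) ✓
  (4,9) → (φ(4),φ(9)) = (5,7) ∈ E(G2) ✓
  (5,7) → (φ(5),φ(7)) = (6,10) ∈ E(G2) ✓
  (5,8) → (φ(5),φ(8)) = (2,10) ∈ E(G2) ✓
  (5,9) → (φ(5),φ(9)) = (5,10) ∈ E(G2) ✓
  (5,10) → (φ(5),φ(10)) = (1,10) ∈ E(G2) ✓
  (6,7) → (φ(6),φ(7)) = (3,6) ∈ E(G2) ✓
  (6,10) → (φ(6),φ(10)) = (1,3) ∈ E(G2) ✓
  (7,9) → (φ(7),φ(9)) = (5,6) ∈ E(G2) ✓
  (7,10) → (φ(7),φ(10)) = (1,6) ∈ E(G2) ✓
  (8,9) → (φ(8),φ(9)) = (2,5) ∈ E(G2) ✓
  (9,10) → (φ(9),φ(10)) = (1,5) ∈ E(G2) ✓
All 33 edges of G1 map to edges of G2, and |E(G1)| = |E(G2)| = 33, so φ is a bijection on edges as well as vertices. Hence G1 ≅ G2.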